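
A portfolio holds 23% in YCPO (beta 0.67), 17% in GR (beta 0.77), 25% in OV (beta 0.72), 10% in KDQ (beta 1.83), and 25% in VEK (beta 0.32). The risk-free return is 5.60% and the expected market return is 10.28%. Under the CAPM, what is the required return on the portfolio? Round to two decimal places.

9.01%

β_P = Σ w_i β_i = 0.23×0.67 + 0.17×0.77 + 0.25×0.72 + 0.10×1.83 + 0.25×0.32 = 0.7280
MRP = 10.28% − 5.60% = 4.68%
E(R_P) = R_f + β_P × MRP = 5.60% + 0.7280 × 4.68% = 9.01%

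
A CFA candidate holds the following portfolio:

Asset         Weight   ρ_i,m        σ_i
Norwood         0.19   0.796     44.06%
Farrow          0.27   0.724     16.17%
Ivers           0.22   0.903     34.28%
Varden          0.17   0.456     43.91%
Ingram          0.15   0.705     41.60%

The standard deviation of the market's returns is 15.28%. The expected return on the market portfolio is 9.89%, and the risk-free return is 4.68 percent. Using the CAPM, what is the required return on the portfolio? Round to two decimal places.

β_Norwood = 0.796 × 44.06% / 15.28% = 2.2953
β_Farrow = 0.724 × 16.17% / 15.28% = 0.7662
β_Ivers = 0.903 × 34.28% / 15.28% = 2.0258
β_Varden = 0.456 × 43.91% / 15.28% = 1.3104
β_Ingram = 0.705 × 41.60% / 15.28% = 1.9194
β_P = Σ w_i β_i = 0.19×2.2953 + 0.27×0.7662 + 0.22×2.0258 + 0.17×1.3104 + 0.15×1.9194 = 1.5993
MRP = 9.89% − 4.68% = 5.21%
E(R_P) = R_f + β_P × MRP = 4.68% + 1.5993 × 5.21% = 13.01%

13.01%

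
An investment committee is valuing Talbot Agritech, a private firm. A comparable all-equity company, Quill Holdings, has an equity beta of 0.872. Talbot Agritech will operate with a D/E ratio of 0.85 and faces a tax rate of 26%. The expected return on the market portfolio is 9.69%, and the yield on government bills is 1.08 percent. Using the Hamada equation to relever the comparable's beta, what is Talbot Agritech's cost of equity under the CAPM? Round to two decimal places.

13.31%

β_L = β_U × [1 + (1 − t)(D/E)] = 0.872 × [1 + (1 − 0.26) × 0.85]
    = 0.872 × [1 + 0.74 × 0.85] = 0.872 × 1.6290 = 1.4205
MRP = 9.69% − 1.08% = 8.61%
E(R) = R_f + β_L × MRP = 1.08% + 1.4205 × 8.61% = 13.31%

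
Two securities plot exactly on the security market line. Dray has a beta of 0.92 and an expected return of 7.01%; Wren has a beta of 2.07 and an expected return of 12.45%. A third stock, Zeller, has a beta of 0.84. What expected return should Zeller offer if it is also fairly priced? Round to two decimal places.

MRP (SML slope) = (12.45% − 7.01%) / (2.07 − 0.92) = 5.44% / 1.15 = 4.7304%
R_f (intercept) = 7.01% − 0.92 × 4.7304% = 2.6580%
E(R_Zeller) = R_f + β × MRP = 2.6580% + 0.84 × 4.7304% = 6.63%

6.63%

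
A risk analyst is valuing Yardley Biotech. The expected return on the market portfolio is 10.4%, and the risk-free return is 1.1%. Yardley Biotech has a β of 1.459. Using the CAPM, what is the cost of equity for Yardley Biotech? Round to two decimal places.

14.67%

Market risk premium = E(R_m) − R_f = 10.4% − 1.1% = 9.30%
E(R) = R_f + β × MRP = 1.1% + 1.459 × 9.3% = 14.67%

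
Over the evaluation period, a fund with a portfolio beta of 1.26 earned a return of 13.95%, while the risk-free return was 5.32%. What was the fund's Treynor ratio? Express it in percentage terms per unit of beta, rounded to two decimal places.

Treynor = (R_P − R_f) / β_P = (13.95% − 5.32%) / 1.2600 = 8.63% / 1.2600 = 6.85%

6.85%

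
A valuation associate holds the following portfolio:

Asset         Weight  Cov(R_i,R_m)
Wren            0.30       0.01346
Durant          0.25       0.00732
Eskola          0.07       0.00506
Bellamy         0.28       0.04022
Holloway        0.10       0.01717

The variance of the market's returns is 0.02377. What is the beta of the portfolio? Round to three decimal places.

0.808

β_Wren = 0.01346 / 0.02377 = 0.5663
β_Durant = 0.00732 / 0.02377 = 0.3080
β_Eskola = 0.00506 / 0.02377 = 0.2129
β_Bellamy = 0.04022 / 0.02377 = 1.6920
β_Holloway = 0.01717 / 0.02377 = 0.7223
β_P = Σ w_i β_i = 0.30×0.5663 + 0.25×0.3080 + 0.07×0.2129 + 0.28×1.6920 + 0.10×0.7223 = 0.8078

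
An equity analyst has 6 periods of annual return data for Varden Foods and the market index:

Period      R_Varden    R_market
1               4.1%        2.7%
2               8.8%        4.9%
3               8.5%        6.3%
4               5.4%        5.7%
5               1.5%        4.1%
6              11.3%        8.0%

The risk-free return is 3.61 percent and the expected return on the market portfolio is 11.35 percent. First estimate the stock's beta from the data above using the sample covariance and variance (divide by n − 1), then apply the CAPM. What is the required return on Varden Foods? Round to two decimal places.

Mean R_i = (4.1 + 8.8 + 8.5 + 5.4 + 1.5 + 11.3) / 6 = 6.6000%
Mean R_m = (2.7 + 4.9 + 6.3 + 5.7 + 4.1 + 8.0) / 6 = 5.2833%
Σ(R_i − R̄_i)(R_m − R̄_m) = 25.8500  ⇒  Cov = 25.8500 / 5 = 5.1700
Σ(R_m − R̄_m)² = 16.8083  ⇒  Var(R_m) = 16.8083 / 5 = 3.3617
β = Cov / Var(R_m) = 5.1700 / 3.3617 = 1.5379
MRP = 11.35% − 3.61% = 7.74%
E(R) = R_f + β × MRP = 3.61% + 1.5379 × 7.74% = 15.51%

15.51%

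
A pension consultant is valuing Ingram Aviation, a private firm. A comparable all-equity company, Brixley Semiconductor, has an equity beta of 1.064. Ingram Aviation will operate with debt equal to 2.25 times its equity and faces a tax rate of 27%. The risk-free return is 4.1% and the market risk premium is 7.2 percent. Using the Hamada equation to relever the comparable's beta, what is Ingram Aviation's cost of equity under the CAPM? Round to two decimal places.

24.34%

β_L = β_U × [1 + (1 − t)(D/E)] = 1.064 × [1 + (1 − 0.27) × 2.25]
    = 1.064 × [1 + 0.73 × 2.25] = 1.064 × 2.6425 = 2.8116
E(R) = R_f + β_L × MRP = 4.1% + 2.8116 × 7.2% = 24.34%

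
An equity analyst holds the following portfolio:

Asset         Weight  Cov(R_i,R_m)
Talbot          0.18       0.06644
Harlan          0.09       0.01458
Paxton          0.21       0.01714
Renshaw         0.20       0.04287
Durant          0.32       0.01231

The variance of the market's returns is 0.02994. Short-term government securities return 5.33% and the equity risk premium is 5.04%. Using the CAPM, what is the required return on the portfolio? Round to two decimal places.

10.28%

β_Talbot = 0.06644 / 0.02994 = 2.2191
β_Harlan = 0.01458 / 0.02994 = 0.4870
β_Paxton = 0.01714 / 0.02994 = 0.5725
β_Renshaw = 0.04287 / 0.02994 = 1.4319
β_Durant = 0.01231 / 0.02994 = 0.4112
β_P = Σ w_i β_i = 0.18×2.2191 + 0.09×0.4870 + 0.21×0.5725 + 0.20×1.4319 + 0.32×0.4112 = 0.9815
E(R_P) = R_f + β_P × MRP = 5.33% + 0.9815 × 5.04% = 10.28%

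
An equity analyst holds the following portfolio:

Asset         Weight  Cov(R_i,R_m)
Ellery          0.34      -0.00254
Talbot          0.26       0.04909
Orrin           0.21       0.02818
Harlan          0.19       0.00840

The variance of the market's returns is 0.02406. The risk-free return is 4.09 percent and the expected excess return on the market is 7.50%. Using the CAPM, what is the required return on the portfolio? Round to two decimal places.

β_Ellery = -0.00254 / 0.02406 = -0.1056
β_Talbot = 0.04909 / 0.02406 = 2.0403
β_Orrin = 0.02818 / 0.02406 = 1.1712
β_Harlan = 0.00840 / 0.02406 = 0.3491
β_P = Σ w_i β_i = 0.34×-0.1056 + 0.26×2.0403 + 0.21×1.1712 + 0.19×0.3491 = 0.8069
E(R_P) = R_f + β_P × MRP = 4.09% + 0.8069 × 7.50% = 10.14%

10.14%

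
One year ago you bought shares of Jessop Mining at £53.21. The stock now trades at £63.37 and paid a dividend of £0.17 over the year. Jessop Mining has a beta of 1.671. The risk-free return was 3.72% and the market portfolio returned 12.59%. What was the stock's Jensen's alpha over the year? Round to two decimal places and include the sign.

+0.87%

Realised HPR = (P1 + D1 − P0) / P0 = (63.37 + 0.17 − 53.21) / 53.21 = 10.33 / 53.21 = 19.4136%
MRP = 12.59% − 3.72% = 8.87%
CAPM required = R_f + β·MRP = 3.72% + 1.671 × 8.87% = 18.54177%
α = realised − required = 19.4136% − 18.54177% = +0.87%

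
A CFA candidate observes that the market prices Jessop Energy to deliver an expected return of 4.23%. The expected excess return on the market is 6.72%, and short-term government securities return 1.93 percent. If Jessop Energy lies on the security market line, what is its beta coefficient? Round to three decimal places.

β = (E(R) − R_f) / MRP = (4.23% − 1.93%) / 6.72% = 2.30% / 6.72% = 0.342

0.342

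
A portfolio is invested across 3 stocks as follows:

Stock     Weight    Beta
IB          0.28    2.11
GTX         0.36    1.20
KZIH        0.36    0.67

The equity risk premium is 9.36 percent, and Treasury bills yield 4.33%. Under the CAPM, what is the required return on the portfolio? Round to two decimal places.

β_P = Σ w_i β_i = 0.28×2.11 + 0.36×1.20 + 0.36×0.67 = 1.2640
E(R_P) = R_f + β_P × MRP = 4.33% + 1.2640 × 9.36% = 16.16%

16.16%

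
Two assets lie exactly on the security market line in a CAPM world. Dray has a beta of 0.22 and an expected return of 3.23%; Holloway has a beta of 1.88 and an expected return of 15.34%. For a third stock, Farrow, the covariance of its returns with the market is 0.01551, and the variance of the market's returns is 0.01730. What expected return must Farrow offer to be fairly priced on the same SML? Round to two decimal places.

MRP = (15.34% − 3.23%) / (1.88 − 0.22) = 7.2952%
R_f = 3.23% − 0.22 × 7.2952% = 1.6251%
β_Farrow = Cov / Var(R_m) = 0.01551 / 0.01730 = 0.8965
E(R_Farrow) = R_f + β × MRP = 1.6251% + 0.8965 × 7.2952% = 8.17%

8.17%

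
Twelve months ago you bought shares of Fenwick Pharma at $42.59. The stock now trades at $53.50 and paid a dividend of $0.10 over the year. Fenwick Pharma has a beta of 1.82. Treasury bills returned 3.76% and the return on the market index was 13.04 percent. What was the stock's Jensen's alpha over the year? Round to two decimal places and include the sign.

Realised HPR = (P1 + D1 − P0) / P0 = (53.50 + 0.10 − 42.59) / 42.59 = 11.01 / 42.59 = 25.8511%
MRP = 13.04% − 3.76% = 9.28%
CAPM required = R_f + β·MRP = 3.76% + 1.82 × 9.28% = 20.6496%
α = realised − required = 25.8511% − 20.6496% = +5.20%

+5.20%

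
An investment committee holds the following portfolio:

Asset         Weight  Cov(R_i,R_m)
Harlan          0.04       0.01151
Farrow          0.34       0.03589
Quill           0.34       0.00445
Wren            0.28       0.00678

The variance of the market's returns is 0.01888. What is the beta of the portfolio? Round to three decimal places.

0.851

β_Harlan = 0.01151 / 0.01888 = 0.6096
β_Farrow = 0.03589 / 0.01888 = 1.9010
β_Quill = 0.00445 / 0.01888 = 0.2357
β_Wren = 0.00678 / 0.01888 = 0.3591
β_P = Σ w_i β_i = 0.04×0.6096 + 0.34×1.9010 + 0.34×0.2357 + 0.28×0.3591 = 0.8514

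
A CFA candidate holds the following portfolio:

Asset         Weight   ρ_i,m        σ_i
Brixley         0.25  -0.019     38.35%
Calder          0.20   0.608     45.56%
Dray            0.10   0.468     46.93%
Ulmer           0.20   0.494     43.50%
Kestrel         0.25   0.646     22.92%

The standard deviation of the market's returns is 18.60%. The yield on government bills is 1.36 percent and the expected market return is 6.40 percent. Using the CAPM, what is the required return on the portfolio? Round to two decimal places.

5.57%

β_Brixley = -0.019 × 38.35% / 18.60% = -0.0392
β_Calder = 0.608 × 45.56% / 18.60% = 1.4893
β_Dray = 0.468 × 46.93% / 18.60% = 1.1808
β_Ulmer = 0.494 × 43.50% / 18.60% = 1.1553
β_Kestrel = 0.646 × 22.92% / 18.60% = 0.7960
β_P = Σ w_i β_i = 0.25×-0.0392 + 0.20×1.4893 + 0.10×1.1808 + 0.20×1.1553 + 0.25×0.7960 = 0.8362
MRP = 6.40% − 1.36% = 5.04%
E(R_P) = R_f + β_P × MRP = 1.36% + 0.8362 × 5.04% = 5.57%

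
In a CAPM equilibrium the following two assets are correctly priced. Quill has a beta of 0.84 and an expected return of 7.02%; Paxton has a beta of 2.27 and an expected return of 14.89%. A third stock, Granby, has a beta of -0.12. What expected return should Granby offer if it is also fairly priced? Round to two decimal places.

MRP (SML slope) = (14.89% − 7.02%) / (2.27 − 0.84) = 7.87% / 1.43 = 5.5035%
R_f (intercept) = 7.02% − 0.84 × 5.5035% = 2.3971%
E(R_Granby) = R_f + β × MRP = 2.3971% + -0.12 × 5.5035% = 1.74%

1.74%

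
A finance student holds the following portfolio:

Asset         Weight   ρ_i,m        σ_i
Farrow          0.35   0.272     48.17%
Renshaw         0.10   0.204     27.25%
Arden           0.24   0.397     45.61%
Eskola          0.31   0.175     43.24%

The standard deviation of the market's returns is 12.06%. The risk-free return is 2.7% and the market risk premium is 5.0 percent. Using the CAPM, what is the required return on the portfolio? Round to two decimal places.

7.61%

β_Farrow = 0.272 × 48.17% / 12.06% = 1.0864
β_Renshaw = 0.204 × 27.25% / 12.06% = 0.4609
β_Arden = 0.397 × 45.61% / 12.06% = 1.5014
β_Eskola = 0.175 × 43.24% / 12.06% = 0.6274
β_P = Σ w_i β_i = 0.35×1.0864 + 0.10×0.4609 + 0.24×1.5014 + 0.31×0.6274 = 0.9812
E(R_P) = R_f + β_P × MRP = 2.7% + 0.9812 × 5.0% = 7.61%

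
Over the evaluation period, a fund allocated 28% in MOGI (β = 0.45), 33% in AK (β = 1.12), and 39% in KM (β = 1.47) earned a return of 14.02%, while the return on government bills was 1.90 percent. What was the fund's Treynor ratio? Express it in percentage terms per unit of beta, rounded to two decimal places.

11.34%

β_P = 0.28×0.45 + 0.33×1.12 + 0.39×1.47 = 1.0689
Treynor = (R_P − R_f) / β_P = (14.02% − 1.90%) / 1.0689 = 12.12% / 1.0689 = 11.34%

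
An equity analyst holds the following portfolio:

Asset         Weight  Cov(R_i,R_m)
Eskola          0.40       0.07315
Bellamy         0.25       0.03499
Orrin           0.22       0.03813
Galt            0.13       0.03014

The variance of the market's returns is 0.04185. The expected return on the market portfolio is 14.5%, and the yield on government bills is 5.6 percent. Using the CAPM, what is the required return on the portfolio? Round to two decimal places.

β_Eskola = 0.07315 / 0.04185 = 1.7479
β_Bellamy = 0.03499 / 0.04185 = 0.8361
β_Orrin = 0.03813 / 0.04185 = 0.9111
β_Galt = 0.03014 / 0.04185 = 0.7202
β_P = Σ w_i β_i = 0.40×1.7479 + 0.25×0.8361 + 0.22×0.9111 + 0.13×0.7202 = 1.2023
MRP = 14.5% − 5.6% = 8.90%
E(R_P) = R_f + β_P × MRP = 5.6% + 1.2023 × 8.9% = 16.30%

16.30%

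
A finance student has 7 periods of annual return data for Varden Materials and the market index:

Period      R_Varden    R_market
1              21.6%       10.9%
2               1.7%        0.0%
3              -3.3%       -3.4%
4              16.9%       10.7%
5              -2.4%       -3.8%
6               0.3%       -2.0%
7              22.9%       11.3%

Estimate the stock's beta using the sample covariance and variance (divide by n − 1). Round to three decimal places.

Mean R_i = (21.6 + 1.7 − 3.3 + 16.9 − 2.4 + 0.3 + 22.9) / 7 = 8.2429%
Mean R_m = (10.9 + 0.0 − 3.4 + 10.7 − 3.8 − 2.0 + 11.3) / 7 = 3.3857%
Σ(R_i − R̄_i)(R_m − R̄_m) = 499.4243  ⇒  Cov = 499.4243 / 6 = 83.2374
Σ(R_m − R̄_m)² = 310.7486  ⇒  Var(R_m) = 310.7486 / 6 = 51.7914
β = Cov / Var(R_m) = 83.2374 / 51.7914 = 1.6072

1.607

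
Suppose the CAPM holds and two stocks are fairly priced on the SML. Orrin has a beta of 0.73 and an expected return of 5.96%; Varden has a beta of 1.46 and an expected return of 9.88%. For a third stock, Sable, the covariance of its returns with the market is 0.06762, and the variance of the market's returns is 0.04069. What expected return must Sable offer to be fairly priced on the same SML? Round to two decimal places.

10.96%

MRP = (9.88% − 5.96%) / (1.46 − 0.73) = 5.3699%
R_f = 5.96% − 0.73 × 5.3699% = 2.0400%
β_Sable = Cov / Var(R_m) = 0.06762 / 0.04069 = 1.6618
E(R_Sable) = R_f + β × MRP = 2.0400% + 1.6618 × 5.3699% = 10.96%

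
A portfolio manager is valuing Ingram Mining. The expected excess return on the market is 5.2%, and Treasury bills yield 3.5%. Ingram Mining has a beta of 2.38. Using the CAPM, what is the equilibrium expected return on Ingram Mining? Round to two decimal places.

15.88%

E(R) = R_f + β × MRP = 3.5% + 2.38 × 5.2% = 15.88%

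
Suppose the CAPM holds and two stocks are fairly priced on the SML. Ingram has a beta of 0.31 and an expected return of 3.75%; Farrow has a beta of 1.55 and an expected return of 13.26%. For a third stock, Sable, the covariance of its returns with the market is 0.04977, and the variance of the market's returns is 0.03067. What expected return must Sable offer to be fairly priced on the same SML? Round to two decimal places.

13.82%

MRP = (13.26% − 3.75%) / (1.55 − 0.31) = 7.6694%
R_f = 3.75% − 0.31 × 7.6694% = 1.3725%
β_Sable = Cov / Var(R_m) = 0.04977 / 0.03067 = 1.6228
E(R_Sable) = R_f + β × MRP = 1.3725% + 1.6228 × 7.6694% = 13.82%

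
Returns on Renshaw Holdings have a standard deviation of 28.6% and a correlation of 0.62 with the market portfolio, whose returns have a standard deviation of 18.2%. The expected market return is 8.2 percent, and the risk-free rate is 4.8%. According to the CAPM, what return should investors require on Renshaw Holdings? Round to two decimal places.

8.11%

β = ρ × σ_i / σ_m = 0.62 × 28.6% / 18.2% = 0.9743
MRP = 8.2% − 4.8% = 3.40%
E(R) = 4.8% + 0.9743 × 3.4% = 8.11%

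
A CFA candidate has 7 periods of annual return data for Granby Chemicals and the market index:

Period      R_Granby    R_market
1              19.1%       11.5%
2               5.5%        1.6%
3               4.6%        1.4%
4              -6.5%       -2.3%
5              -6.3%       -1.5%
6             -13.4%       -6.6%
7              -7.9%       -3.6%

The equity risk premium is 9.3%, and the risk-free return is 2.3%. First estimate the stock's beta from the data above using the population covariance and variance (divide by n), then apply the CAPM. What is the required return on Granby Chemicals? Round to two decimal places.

Mean R_i = (19.1 + 5.5 + 4.6 − 6.5 − 6.3 − 13.4 − 7.9) / 7 = -0.7000%
Mean R_m = (11.5 + 1.6 + 1.4 − 2.3 − 1.5 − 6.6 − 3.6) / 7 = 0.0714%
Σ(R_i − R̄_i)(R_m − R̄_m) = 376.5200  ⇒  Cov = 376.5200 / 7 = 53.7886
Σ(R_m − R̄_m)² = 200.7943  ⇒  Var(R_m) = 200.7943 / 7 = 28.6849
β = Cov / Var(R_m) = 53.7886 / 28.6849 = 1.8752
E(R) = R_f + β × MRP = 2.3% + 1.8752 × 9.3% = 19.74%

19.74%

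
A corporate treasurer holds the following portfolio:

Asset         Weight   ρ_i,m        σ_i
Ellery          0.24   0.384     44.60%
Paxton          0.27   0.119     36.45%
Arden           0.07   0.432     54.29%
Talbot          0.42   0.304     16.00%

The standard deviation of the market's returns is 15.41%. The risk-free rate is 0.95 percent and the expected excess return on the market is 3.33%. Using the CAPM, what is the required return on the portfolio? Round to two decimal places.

2.89%

β_Ellery = 0.384 × 44.60% / 15.41% = 1.1114
β_Paxton = 0.119 × 36.45% / 15.41% = 0.2815
β_Arden = 0.432 × 54.29% / 15.41% = 1.5220
β_Talbot = 0.304 × 16.00% / 15.41% = 0.3156
β_P = Σ w_i β_i = 0.24×1.1114 + 0.27×0.2815 + 0.07×1.5220 + 0.42×0.3156 = 0.5818
E(R_P) = R_f + β_P × MRP = 0.95% + 0.5818 × 3.33% = 2.89%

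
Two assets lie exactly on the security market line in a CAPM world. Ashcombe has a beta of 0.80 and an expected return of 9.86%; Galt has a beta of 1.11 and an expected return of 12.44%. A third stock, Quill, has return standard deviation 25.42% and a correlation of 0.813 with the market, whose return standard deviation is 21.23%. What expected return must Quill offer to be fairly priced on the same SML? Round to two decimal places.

11.30%

MRP = (12.44% − 9.86%) / (1.11 − 0.80) = 8.3226%
R_f = 9.86% − 0.80 × 8.3226% = 3.2019%
β_Quill = ρ·σ_i/σ_m = 0.813 × 25.42 / 21.23 = 0.9735
E(R_Quill) = R_f + β × MRP = 3.2019% + 0.9735 × 8.3226% = 11.30%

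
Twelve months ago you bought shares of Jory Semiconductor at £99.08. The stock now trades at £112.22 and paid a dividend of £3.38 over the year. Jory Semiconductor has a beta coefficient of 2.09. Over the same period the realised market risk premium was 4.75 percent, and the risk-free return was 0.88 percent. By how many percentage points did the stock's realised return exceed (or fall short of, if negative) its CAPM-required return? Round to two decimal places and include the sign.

Realised HPR = (P1 + D1 − P0) / P0 = (112.22 + 3.38 − 99.08) / 99.08 = 16.52 / 99.08 = 16.6734%
CAPM required = R_f + β·MRP = 0.88% + 2.09 × 4.75% = 10.8075%
α = realised − required = 16.6734% − 10.8075% = +5.87%

+5.87%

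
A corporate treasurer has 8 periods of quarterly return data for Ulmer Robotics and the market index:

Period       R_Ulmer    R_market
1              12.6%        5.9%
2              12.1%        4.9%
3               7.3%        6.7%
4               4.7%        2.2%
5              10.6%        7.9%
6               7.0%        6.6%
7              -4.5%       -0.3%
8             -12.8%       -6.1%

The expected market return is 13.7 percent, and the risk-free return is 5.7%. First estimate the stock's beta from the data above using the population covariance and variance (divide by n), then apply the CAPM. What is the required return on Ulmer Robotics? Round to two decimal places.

Mean R_i = (12.6 + 12.1 + 7.3 + 4.7 + 10.6 + 7.0 − 4.5 − 12.8) / 8 = 4.6250%
Mean R_m = (5.9 + 4.9 + 6.7 + 2.2 + 7.9 + 6.6 − 0.3 − 6.1) / 8 = 3.4750%
Σ(R_i − R̄_i)(R_m − R̄_m) = 273.6750  ⇒  Cov = 273.6750 / 8 = 34.2094
Σ(R_m − R̄_m)² = 155.2150  ⇒  Var(R_m) = 155.2150 / 8 = 19.4019
β = Cov / Var(R_m) = 34.2094 / 19.4019 = 1.7632
MRP = 13.7% − 5.7% = 8.00%
E(R) = R_f + β × MRP = 5.7% + 1.7632 × 8.0% = 19.81%

19.81%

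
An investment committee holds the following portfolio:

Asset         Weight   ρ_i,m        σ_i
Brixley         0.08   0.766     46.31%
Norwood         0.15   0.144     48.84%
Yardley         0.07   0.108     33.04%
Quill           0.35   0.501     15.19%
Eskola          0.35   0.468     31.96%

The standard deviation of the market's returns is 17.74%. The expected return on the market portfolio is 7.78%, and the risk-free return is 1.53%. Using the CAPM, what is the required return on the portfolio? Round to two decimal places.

β_Brixley = 0.766 × 46.31% / 17.74% = 1.9996
β_Norwood = 0.144 × 48.84% / 17.74% = 0.3964
β_Yardley = 0.108 × 33.04% / 17.74% = 0.2011
β_Quill = 0.501 × 15.19% / 17.74% = 0.4290
β_Eskola = 0.468 × 31.96% / 17.74% = 0.8431
β_P = Σ w_i β_i = 0.08×1.9996 + 0.15×0.3964 + 0.07×0.2011 + 0.35×0.4290 + 0.35×0.8431 = 0.6787
MRP = 7.78% − 1.53% = 6.25%
E(R_P) = R_f + β_P × MRP = 1.53% + 0.6787 × 6.25% = 5.77%

5.77%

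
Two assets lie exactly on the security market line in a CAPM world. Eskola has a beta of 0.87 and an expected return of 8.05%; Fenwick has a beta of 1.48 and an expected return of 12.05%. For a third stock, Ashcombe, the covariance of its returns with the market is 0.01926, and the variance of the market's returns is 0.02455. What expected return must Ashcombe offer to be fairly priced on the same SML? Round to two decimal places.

7.49%

MRP = (12.05% − 8.05%) / (1.48 − 0.87) = 6.5574%
R_f = 8.05% − 0.87 × 6.5574% = 2.3451%
β_Ashcombe = Cov / Var(R_m) = 0.01926 / 0.02455 = 0.7845
E(R_Ashcombe) = R_f + β × MRP = 2.3451% + 0.7845 × 6.5574% = 7.49%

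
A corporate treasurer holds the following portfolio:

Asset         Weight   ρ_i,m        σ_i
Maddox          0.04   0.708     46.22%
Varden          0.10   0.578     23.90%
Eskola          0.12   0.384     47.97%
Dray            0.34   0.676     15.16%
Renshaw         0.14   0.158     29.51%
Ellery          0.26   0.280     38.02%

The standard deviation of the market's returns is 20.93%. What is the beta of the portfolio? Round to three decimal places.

0.564

β_Maddox = 0.708 × 46.22% / 20.93% = 1.5635
β_Varden = 0.578 × 23.90% / 20.93% = 0.6600
β_Eskola = 0.384 × 47.97% / 20.93% = 0.8801
β_Dray = 0.676 × 15.16% / 20.93% = 0.4896
β_Renshaw = 0.158 × 29.51% / 20.93% = 0.2228
β_Ellery = 0.280 × 38.02% / 20.93% = 0.5086
β_P = Σ w_i β_i = 0.04×1.5635 + 0.10×0.6600 + 0.12×0.8801 + 0.34×0.4896 + 0.14×0.2228 + 0.26×0.5086 = 0.5640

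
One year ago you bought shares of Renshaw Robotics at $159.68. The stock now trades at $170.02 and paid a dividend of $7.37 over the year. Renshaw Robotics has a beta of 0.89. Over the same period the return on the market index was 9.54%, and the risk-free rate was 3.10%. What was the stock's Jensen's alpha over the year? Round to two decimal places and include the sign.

+2.26%

Realised HPR = (P1 + D1 − P0) / P0 = (170.02 + 7.37 − 159.68) / 159.68 = 17.71 / 159.68 = 11.0909%
MRP = 9.54% − 3.10% = 6.44%
CAPM required = R_f + β·MRP = 3.10% + 0.89 × 6.44% = 8.8316%
α = realised − required = 11.0909% − 8.8316% = +2.26%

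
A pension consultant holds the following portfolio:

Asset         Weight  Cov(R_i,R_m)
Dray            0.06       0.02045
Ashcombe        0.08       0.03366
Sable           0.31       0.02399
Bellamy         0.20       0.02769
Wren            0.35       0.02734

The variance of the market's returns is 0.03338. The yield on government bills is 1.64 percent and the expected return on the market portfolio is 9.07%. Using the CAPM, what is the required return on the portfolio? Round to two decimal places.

β_Dray = 0.02045 / 0.03338 = 0.6126
β_Ashcombe = 0.03366 / 0.03338 = 1.0084
β_Sable = 0.02399 / 0.03338 = 0.7187
β_Bellamy = 0.02769 / 0.03338 = 0.8295
β_Wren = 0.02734 / 0.03338 = 0.8191
β_P = Σ w_i β_i = 0.06×0.6126 + 0.08×1.0084 + 0.31×0.7187 + 0.20×0.8295 + 0.35×0.8191 = 0.7928
MRP = 9.07% − 1.64% = 7.43%
E(R_P) = R_f + β_P × MRP = 1.64% + 0.7928 × 7.43% = 7.53%

7.53%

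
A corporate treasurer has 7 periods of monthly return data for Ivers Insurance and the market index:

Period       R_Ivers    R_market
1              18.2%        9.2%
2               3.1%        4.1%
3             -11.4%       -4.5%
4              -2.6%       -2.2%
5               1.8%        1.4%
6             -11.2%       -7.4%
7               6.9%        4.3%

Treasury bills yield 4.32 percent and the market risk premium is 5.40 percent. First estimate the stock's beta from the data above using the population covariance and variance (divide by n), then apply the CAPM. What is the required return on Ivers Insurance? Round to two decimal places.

Mean R_i = (18.2 + 3.1 − 11.4 − 2.6 + 1.8 − 11.2 + 6.9) / 7 = 0.6857%
Mean R_m = (9.2 + 4.1 − 4.5 − 2.2 + 1.4 − 7.4 + 4.3) / 7 = 0.7000%
Σ(R_i − R̄_i)(R_m − R̄_m) = 348.8800  ⇒  Cov = 348.8800 / 7 = 49.8400
Σ(R_m − R̄_m)² = 198.3200  ⇒  Var(R_m) = 198.3200 / 7 = 28.3314
β = Cov / Var(R_m) = 49.8400 / 28.3314 = 1.7592
E(R) = R_f + β × MRP = 4.32% + 1.7592 × 5.40% = 13.82%

13.82%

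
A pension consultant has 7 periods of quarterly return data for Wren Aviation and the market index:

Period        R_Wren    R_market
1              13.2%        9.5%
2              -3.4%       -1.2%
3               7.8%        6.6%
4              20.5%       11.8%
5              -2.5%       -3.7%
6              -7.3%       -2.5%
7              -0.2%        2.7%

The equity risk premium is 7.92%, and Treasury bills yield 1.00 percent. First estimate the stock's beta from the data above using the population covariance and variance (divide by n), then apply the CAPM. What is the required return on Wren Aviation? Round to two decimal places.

Mean R_i = (13.2 − 3.4 + 7.8 + 20.5 − 2.5 − 7.3 − 0.2) / 7 = 4.0143%
Mean R_m = (9.5 − 1.2 + 6.6 + 11.8 − 3.7 − 2.5 + 2.7) / 7 = 3.3143%
Σ(R_i − R̄_i)(R_m − R̄_m) = 356.6886  ⇒  Cov = 356.6886 / 7 = 50.9555
Σ(R_m − R̄_m)² = 224.8286  ⇒  Var(R_m) = 224.8286 / 7 = 32.1184
β = Cov / Var(R_m) = 50.9555 / 32.1184 = 1.5865
E(R) = R_f + β × MRP = 1.00% + 1.5865 × 7.92% = 13.57%

13.57%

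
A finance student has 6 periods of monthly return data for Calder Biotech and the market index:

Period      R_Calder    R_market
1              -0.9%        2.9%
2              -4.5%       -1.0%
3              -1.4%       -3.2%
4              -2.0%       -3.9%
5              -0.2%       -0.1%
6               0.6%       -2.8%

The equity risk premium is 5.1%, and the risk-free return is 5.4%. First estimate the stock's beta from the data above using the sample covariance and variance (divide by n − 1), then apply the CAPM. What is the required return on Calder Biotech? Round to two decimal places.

Mean R_i = (-0.9 − 4.5 − 1.4 − 2.0 − 0.2 + 0.6) / 6 = -1.4000%
Mean R_m = (2.9 − 1.0 − 3.2 − 3.9 − 0.1 − 2.8) / 6 = -1.3500%
Σ(R_i − R̄_i)(R_m − R̄_m) = 1.1700  ⇒  Cov = 1.1700 / 5 = 0.2340
Σ(R_m − R̄_m)² = 31.7750  ⇒  Var(R_m) = 31.7750 / 5 = 6.3550
β = Cov / Var(R_m) = 0.2340 / 6.3550 = 0.0368
E(R) = R_f + β × MRP = 5.4% + 0.0368 × 5.1% = 5.59%

5.59%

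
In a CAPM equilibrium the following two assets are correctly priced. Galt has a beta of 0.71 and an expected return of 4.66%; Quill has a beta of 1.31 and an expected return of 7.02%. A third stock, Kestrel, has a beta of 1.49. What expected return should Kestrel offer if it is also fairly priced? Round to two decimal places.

MRP (SML slope) = (7.02% − 4.66%) / (1.31 − 0.71) = 2.36% / 0.60 = 3.9333%
R_f (intercept) = 4.66% − 0.71 × 3.9333% = 1.8674%
E(R_Kestrel) = R_f + β × MRP = 1.8674% + 1.49 × 3.9333% = 7.73%

7.73%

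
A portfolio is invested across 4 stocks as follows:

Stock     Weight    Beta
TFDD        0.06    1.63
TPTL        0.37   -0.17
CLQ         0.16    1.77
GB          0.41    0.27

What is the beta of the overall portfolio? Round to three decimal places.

β_P = Σ w_i β_i = 0.06×1.63 + 0.37×-0.17 + 0.16×1.77 + 0.41×0.27 = 0.4288

0.429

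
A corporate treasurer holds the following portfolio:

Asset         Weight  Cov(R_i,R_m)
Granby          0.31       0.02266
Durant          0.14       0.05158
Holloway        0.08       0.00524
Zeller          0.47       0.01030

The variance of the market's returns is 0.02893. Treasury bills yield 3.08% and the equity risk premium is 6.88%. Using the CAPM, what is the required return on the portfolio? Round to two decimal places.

7.72%

β_Granby = 0.02266 / 0.02893 = 0.7833
β_Durant = 0.05158 / 0.02893 = 1.7829
β_Holloway = 0.00524 / 0.02893 = 0.1811
β_Zeller = 0.01030 / 0.02893 = 0.3560
β_P = Σ w_i β_i = 0.31×0.7833 + 0.14×1.7829 + 0.08×0.1811 + 0.47×0.3560 = 0.6742
E(R_P) = R_f + β_P × MRP = 3.08% + 0.6742 × 6.88% = 7.72%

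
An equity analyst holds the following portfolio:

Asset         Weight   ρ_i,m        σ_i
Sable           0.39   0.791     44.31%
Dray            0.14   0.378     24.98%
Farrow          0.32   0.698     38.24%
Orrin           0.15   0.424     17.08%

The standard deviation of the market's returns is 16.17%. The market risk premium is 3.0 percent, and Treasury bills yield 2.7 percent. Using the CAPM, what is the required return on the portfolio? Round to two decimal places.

β_Sable = 0.791 × 44.31% / 16.17% = 2.1675
β_Dray = 0.378 × 24.98% / 16.17% = 0.5839
β_Farrow = 0.698 × 38.24% / 16.17% = 1.6507
β_Orrin = 0.424 × 17.08% / 16.17% = 0.4479
β_P = Σ w_i β_i = 0.39×2.1675 + 0.14×0.5839 + 0.32×1.6507 + 0.15×0.4479 = 1.5225
E(R_P) = R_f + β_P × MRP = 2.7% + 1.5225 × 3.0% = 7.27%

7.27%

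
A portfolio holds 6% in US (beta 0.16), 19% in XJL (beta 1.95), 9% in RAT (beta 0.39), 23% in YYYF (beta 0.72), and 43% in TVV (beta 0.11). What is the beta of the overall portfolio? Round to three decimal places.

β_P = Σ w_i β_i = 0.06×0.16 + 0.19×1.95 + 0.09×0.39 + 0.23×0.72 + 0.43×0.11 = 0.6281

0.628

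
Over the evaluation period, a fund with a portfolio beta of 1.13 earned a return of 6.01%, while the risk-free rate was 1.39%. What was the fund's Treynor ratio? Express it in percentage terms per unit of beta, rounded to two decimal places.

4.09%

Treynor = (R_P − R_f) / β_P = (6.01% − 1.39%) / 1.1300 = 4.62% / 1.1300 = 4.09%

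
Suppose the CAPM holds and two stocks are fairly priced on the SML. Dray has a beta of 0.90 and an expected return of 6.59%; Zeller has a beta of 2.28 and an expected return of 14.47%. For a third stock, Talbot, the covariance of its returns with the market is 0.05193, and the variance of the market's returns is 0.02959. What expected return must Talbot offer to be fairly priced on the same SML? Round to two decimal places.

11.47%

MRP = (14.47% − 6.59%) / (2.28 − 0.90) = 5.7101%
R_f = 6.59% − 0.90 × 5.7101% = 1.4509%
β_Talbot = Cov / Var(R_m) = 0.05193 / 0.02959 = 1.7550
E(R_Talbot) = R_f + β × MRP = 1.4509% + 1.7550 × 5.7101% = 11.47%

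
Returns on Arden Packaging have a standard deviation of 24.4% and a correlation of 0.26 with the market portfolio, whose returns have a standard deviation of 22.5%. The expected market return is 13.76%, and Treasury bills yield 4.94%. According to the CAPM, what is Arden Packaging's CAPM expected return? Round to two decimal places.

β = ρ × σ_i / σ_m = 0.26 × 24.4% / 22.5% = 0.2820
MRP = 13.76% − 4.94% = 8.82%
E(R) = 4.94% + 0.2820 × 8.82% = 7.43%

7.43%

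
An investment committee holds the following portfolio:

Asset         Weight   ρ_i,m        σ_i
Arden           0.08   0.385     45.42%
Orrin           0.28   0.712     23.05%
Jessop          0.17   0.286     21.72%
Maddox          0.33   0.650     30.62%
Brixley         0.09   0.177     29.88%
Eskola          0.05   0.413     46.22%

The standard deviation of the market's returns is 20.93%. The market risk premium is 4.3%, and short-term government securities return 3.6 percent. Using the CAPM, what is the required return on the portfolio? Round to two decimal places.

β_Arden = 0.385 × 45.42% / 20.93% = 0.8355
β_Orrin = 0.712 × 23.05% / 20.93% = 0.7841
β_Jessop = 0.286 × 21.72% / 20.93% = 0.2968
β_Maddox = 0.650 × 30.62% / 20.93% = 0.9509
β_Brixley = 0.177 × 29.88% / 20.93% = 0.2527
β_Eskola = 0.413 × 46.22% / 20.93% = 0.9120
β_P = Σ w_i β_i = 0.08×0.8355 + 0.28×0.7841 + 0.17×0.2968 + 0.33×0.9509 + 0.09×0.2527 + 0.05×0.9120 = 0.7190
E(R_P) = R_f + β_P × MRP = 3.6% + 0.7190 × 4.3% = 6.69%

6.69%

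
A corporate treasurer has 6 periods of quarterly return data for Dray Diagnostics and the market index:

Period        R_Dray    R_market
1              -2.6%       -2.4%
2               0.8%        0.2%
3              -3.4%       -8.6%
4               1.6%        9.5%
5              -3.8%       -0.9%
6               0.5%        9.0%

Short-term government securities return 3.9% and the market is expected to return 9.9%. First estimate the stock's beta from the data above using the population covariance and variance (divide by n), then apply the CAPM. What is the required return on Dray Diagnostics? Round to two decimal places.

Mean R_i = (-2.6 + 0.8 − 3.4 + 1.6 − 3.8 + 0.5) / 6 = -1.1500%
Mean R_m = (-2.4 + 0.2 − 8.6 + 9.5 − 0.9 + 9.0) / 6 = 1.1333%
Σ(R_i − R̄_i)(R_m − R̄_m) = 66.5800  ⇒  Cov = 66.5800 / 6 = 11.0967
Σ(R_m − R̄_m)² = 244.1133  ⇒  Var(R_m) = 244.1133 / 6 = 40.6856
β = Cov / Var(R_m) = 11.0967 / 40.6856 = 0.2727
MRP = 9.9% − 3.9% = 6.00%
E(R) = R_f + β × MRP = 3.9% + 0.2727 × 6.0% = 5.54%

5.54%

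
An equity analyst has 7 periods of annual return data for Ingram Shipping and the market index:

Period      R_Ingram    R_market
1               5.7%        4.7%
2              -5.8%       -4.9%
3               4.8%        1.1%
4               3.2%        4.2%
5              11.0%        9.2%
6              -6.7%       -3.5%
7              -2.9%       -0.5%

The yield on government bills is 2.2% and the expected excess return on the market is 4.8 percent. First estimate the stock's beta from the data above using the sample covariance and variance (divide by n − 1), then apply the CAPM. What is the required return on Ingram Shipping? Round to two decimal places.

Mean R_i = (5.7 − 5.8 + 4.8 + 3.2 + 11.0 − 6.7 − 2.9) / 7 = 1.3286%
Mean R_m = (4.7 − 4.9 + 1.1 + 4.2 + 9.2 − 3.5 − 0.5) / 7 = 1.4714%
Σ(R_i − R̄_i)(R_m − R̄_m) = 186.3457  ⇒  Cov = 186.3457 / 6 = 31.0576
Σ(R_m − R̄_m)² = 146.9343  ⇒  Var(R_m) = 146.9343 / 6 = 24.4891
β = Cov / Var(R_m) = 31.0576 / 24.4891 = 1.2682
E(R) = R_f + β × MRP = 2.2% + 1.2682 × 4.8% = 8.29%

8.29%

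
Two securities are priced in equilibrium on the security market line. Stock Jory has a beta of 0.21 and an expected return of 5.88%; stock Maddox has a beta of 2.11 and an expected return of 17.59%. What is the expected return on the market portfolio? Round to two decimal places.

Both satisfy E(R) = R_f + β·MRP, so the slope of the SML is
MRP = (17.59% − 5.88%) / (2.11 − 0.21) = 11.71% / 1.90 = 6.1632%
R_f = E(R_Jory) − β_Jory·MRP = 5.88% − 0.21 × 6.1632% = 4.5857%
E(R_m) = R_f + MRP = 4.5857% + 6.1632% = 10.75%

10.75%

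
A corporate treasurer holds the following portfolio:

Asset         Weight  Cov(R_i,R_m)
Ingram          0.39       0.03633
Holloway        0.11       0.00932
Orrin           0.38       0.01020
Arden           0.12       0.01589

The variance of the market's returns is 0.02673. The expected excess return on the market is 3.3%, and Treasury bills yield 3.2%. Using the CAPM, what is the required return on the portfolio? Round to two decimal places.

β_Ingram = 0.03633 / 0.02673 = 1.3591
β_Holloway = 0.00932 / 0.02673 = 0.3487
β_Orrin = 0.01020 / 0.02673 = 0.3816
β_Arden = 0.01589 / 0.02673 = 0.5945
β_P = Σ w_i β_i = 0.39×1.3591 + 0.11×0.3487 + 0.38×0.3816 + 0.12×0.5945 = 0.7848
E(R_P) = R_f + β_P × MRP = 3.2% + 0.7848 × 3.3% = 5.79%

5.79%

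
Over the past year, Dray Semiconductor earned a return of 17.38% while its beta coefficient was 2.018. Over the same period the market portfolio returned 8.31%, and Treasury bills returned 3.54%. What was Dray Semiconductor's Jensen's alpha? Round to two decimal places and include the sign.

Market excess return = 8.31% − 3.54% = 4.77%
CAPM benchmark = R_f + β(R_m − R_f) = 3.54% + 2.018 × 4.77% = 13.16586%
α = actual − benchmark = 17.38% − 13.16586% = +4.21%

+4.21%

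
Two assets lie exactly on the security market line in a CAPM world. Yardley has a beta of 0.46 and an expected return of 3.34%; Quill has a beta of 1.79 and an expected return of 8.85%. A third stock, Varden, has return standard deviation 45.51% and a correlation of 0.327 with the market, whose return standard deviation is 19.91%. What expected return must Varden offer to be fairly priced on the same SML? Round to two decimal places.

MRP = (8.85% − 3.34%) / (1.79 − 0.46) = 4.1429%
R_f = 3.34% − 0.46 × 4.1429% = 1.4343%
β_Varden = ρ·σ_i/σ_m = 0.327 × 45.51 / 19.91 = 0.7475
E(R_Varden) = R_f + β × MRP = 1.4343% + 0.7475 × 4.1429% = 4.53%

4.53%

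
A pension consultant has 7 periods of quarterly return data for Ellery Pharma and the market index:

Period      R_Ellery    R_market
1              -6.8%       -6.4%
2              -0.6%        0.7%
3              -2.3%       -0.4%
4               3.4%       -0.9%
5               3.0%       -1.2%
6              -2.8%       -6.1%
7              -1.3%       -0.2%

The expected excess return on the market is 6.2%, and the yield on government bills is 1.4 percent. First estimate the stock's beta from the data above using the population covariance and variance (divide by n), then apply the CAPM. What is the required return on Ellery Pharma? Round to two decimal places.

Mean R_i = (-6.8 − 0.6 − 2.3 + 3.4 + 3.0 − 2.8 − 1.3) / 7 = -1.0571%
Mean R_m = (-6.4 + 0.7 − 0.4 − 0.9 − 1.2 − 6.1 − 0.2) / 7 = -2.0714%
Σ(R_i − R̄_i)(R_m − R̄_m) = 39.3714  ⇒  Cov = 39.3714 / 7 = 5.6245
Σ(R_m − R̄_m)² = 51.0743  ⇒  Var(R_m) = 51.0743 / 7 = 7.2963
β = Cov / Var(R_m) = 5.6245 / 7.2963 = 0.7709
E(R) = R_f + β × MRP = 1.4% + 0.7709 × 6.2% = 6.18%

6.18%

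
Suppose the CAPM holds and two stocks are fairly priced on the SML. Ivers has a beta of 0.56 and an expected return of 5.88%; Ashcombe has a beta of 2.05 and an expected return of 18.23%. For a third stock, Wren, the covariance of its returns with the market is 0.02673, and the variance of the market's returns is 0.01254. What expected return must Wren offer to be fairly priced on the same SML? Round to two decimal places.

18.91%

MRP = (18.23% − 5.88%) / (2.05 − 0.56) = 8.2886%
R_f = 5.88% − 0.56 × 8.2886% = 1.2384%
β_Wren = Cov / Var(R_m) = 0.02673 / 0.01254 = 2.1316
E(R_Wren) = R_f + β × MRP = 1.2384% + 2.1316 × 8.2886% = 18.91%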